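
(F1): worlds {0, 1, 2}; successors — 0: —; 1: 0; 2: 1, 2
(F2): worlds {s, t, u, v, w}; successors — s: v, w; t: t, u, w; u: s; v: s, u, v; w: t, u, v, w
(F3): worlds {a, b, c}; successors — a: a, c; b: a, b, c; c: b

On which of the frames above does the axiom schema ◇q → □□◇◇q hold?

This is the axiom for a generalized confluence (Geach) condition; its first-order frame correspondent is ∀x ∀y ∀z ((xRy ∧ xR²z) → ∃w (y = w ∧ zR²w)).
(F1): fails — 2R1, 2R²0 but no w with 1=w and 0R²w.
(F2): fails — tRt, tR²u but no w* with t=w* and uR²w*.
(F3): ✓.

(F3)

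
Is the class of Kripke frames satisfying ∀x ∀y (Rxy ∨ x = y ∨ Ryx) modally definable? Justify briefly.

No

Modal frame validity is preserved under disjoint unions.
Take 4 disjoint single-world reflexive frames: each is trivially connected, but their disjoint union has 4 worlds with no edge between distinct components, so it is not connected.
So the class is not modally definable.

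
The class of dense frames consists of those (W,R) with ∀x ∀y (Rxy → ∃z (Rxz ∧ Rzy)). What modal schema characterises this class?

The condition is density. The C4 schema □□r → □r defines it.
Suppose □□r→□r is valid. Take Rxy and set V(r)={w : xR²w}. Then □□r at x, so □r at x, so r at y, i.e. ∃z(Rxz∧Rzy).

□□r → □r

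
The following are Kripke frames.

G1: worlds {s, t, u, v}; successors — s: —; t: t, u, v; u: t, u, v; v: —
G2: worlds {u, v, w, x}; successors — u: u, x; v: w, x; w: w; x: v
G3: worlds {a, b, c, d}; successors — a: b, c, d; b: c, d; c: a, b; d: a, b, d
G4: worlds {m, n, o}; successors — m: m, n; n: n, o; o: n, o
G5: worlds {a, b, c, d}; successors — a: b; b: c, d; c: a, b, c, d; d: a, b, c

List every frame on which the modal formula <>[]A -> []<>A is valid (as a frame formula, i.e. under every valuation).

G4

This is the axiom for convergence; its first-order frame correspondent is forall x forall y forall z (Rxy & Rxz -> exists w (Ryw & Rzw)).
G1: fails — Rtv and Rtv but v and v have no common successor.
G2: fails — Ruu and Rux but u and x have no common successor.
G3: fails — Rab and Rac but b and c have no common successor.
G4: satisfies the condition.
G5: fails — Rcb and Rca but b and a have no common successor.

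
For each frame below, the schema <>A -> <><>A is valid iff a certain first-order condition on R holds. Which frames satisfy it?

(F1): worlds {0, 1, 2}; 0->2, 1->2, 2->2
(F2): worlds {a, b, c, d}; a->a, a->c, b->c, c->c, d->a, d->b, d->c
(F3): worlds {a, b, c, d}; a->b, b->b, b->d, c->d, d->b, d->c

(F1)

This is the axiom for a generalized confluence (Geach) condition; its first-order frame correspondent is forall x forall y (xRy -> exists w (y = w & x R^2 w)).
(F1): holds.
(F2): fails — dRb but no w with b=w and dR²w.
(F3): fails — cRd but no w with d=w and cR²w.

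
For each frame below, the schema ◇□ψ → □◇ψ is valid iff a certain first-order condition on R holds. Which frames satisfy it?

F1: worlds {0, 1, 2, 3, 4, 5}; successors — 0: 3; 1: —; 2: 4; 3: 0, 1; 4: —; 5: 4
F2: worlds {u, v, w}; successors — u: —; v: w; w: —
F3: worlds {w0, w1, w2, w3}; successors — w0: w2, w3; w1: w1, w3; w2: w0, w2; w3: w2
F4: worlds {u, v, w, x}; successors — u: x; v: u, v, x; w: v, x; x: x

F4

Frame correspondent (Sahlqvist): ∀x ∀y ∀z (Rxy ∧ Rxz → ∃w (Ryw ∧ Rzw)) — i.e. convergence.
F1: fails — R24 and R24 but 4 and 4 have no common successor.
F2: fails — Rvw and Rvw but w and w have no common successor.
F3: fails — Rw1w1 and Rw1w3 but w1 and w3 have no common successor.
F4: holds.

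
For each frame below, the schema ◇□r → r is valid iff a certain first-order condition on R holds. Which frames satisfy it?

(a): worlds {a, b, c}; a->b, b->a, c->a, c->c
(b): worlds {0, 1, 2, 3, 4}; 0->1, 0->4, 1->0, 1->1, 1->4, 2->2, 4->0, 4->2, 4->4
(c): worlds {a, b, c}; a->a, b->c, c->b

The schema corresponds to symmetry: ∀x ∀y (Rxy → Ryx).
(a): fails — Rca but not Rac.
(b): fails — R14 but not R41.
(c): ✓.

(c)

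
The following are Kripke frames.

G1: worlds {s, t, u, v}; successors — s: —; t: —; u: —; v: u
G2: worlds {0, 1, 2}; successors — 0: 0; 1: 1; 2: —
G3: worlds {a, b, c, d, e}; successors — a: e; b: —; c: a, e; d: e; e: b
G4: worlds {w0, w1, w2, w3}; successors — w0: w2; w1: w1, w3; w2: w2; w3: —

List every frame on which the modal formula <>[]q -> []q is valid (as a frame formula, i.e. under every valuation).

The schema corresponds to the Euclidean property: forall x forall y forall z (Rxy & Rxz -> Ryz).
G1: fails — Rvu and Rvu but not Ruu.
G2: condition met.
G3: fails — Rae and Rae but not Ree.
G4: fails — Rw1w3 and Rw1w3 but not Rw3w3.

G2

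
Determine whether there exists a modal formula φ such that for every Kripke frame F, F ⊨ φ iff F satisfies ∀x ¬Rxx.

If a class were modally definable it would be closed under surjective bounded morphisms (Goldblatt–Thomason).
The 2-cycle (worlds 0,1 with 0→1→0) is irreflexive, and the map sending every world to a single reflexive point • is a surjective bounded morphism (forth: every edge maps to (•,•); back: every world has a successor). So any modal formula valid on the 2-cycle is also valid on the reflexive point, which is not irreflexive.
So the class is not modally definable.

No — not modally definable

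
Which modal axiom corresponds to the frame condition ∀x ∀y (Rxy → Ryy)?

□(□q → q)

A defining formula is □(□q → q) (the T□ axiom).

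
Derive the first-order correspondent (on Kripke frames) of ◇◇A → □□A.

∀x ∀y ∀z ((xR²y ∧ xR²z) → ∃w (y = w ∧ z = w))

This is a Sahlqvist (Geach-type) schema ◇^2□^0A → □^2◇^0A.
First-order correspondent: ∀x ∀y ∀z ((xR²y ∧ xR²z) → ∃w (y = w ∧ z = w)).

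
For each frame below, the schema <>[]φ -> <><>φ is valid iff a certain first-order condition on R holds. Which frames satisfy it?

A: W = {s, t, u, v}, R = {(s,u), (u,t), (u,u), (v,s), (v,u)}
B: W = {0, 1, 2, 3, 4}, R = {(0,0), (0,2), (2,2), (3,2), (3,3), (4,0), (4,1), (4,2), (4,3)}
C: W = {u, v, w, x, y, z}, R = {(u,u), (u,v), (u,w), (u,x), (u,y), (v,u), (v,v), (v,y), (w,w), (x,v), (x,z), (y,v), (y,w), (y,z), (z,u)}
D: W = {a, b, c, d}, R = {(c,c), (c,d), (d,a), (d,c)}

The schema corresponds to a generalized confluence (Geach) condition: forall x forall y (xRy -> exists w (yRw & x R^2 w)).
A: fails — uRt but no w with tRw and uR²w.
B: fails — 4R1 but no w with 1Rw and 4R²w.
C: holds.
D: fails — dRa but no w with aRw and dR²w.
Valid on: C.

C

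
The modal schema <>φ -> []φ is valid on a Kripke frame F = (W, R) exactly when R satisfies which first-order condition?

Suppose ◇φ→□φ is valid. Take Rxy, Rxz and set V(φ)={y}. Then ◇φ at x, so □φ at x, so φ at z, i.e. z=y.
The converse is a direct semantic check.
So the correspondent is partial functionality.

Partial functionality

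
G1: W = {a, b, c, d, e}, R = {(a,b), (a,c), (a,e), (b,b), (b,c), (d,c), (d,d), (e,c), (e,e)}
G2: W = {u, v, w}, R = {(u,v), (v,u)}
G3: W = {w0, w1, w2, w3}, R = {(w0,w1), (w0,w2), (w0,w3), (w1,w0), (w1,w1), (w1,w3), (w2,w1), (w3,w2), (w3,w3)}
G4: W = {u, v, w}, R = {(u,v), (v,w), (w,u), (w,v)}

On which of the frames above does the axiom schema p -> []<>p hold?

G2

Frame correspondent (Sahlqvist): forall x forall y (Rxy -> Ryx) — i.e. symmetry.
G1: fails — Rbc but not Rcb.
G2: ✓.
G3: fails — Rw3w2 but not Rw2w3.
G4: fails — Ruv but not Rvu.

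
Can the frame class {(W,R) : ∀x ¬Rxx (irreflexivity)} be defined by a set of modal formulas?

Any modally definable frame class is closed under surjective bounded morphisms.
The 2-cycle (worlds w0,w1 with w0→w1→w0) is irreflexive, and the map sending every world to a single reflexive point • is a surjective bounded morphism (forth: every edge maps to (•,•); back: every world has a successor). So any modal formula valid on the 2-cycle is also valid on the reflexive point, which is not irreflexive.
So the class is not modally definable.

Not definable by any modal formula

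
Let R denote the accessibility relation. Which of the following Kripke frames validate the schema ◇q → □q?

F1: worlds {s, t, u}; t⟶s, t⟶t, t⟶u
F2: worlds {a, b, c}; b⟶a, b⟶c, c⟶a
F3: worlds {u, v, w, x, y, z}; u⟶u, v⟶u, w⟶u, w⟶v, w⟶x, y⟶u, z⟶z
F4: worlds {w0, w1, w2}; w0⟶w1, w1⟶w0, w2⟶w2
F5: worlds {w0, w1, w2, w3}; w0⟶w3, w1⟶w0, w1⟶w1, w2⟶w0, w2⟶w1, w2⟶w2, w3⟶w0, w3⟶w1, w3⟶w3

The schema corresponds to partial functionality: ∀x ∀y ∀z (Rxy ∧ Rxz → y = z).
F1: fails — t sees both s and t.
F2: fails — b sees both a and c.
F3: fails — w sees both u and v.
F4: condition met.
F5: fails — w1 sees both w0 and w1.
Valid on: F4.

F4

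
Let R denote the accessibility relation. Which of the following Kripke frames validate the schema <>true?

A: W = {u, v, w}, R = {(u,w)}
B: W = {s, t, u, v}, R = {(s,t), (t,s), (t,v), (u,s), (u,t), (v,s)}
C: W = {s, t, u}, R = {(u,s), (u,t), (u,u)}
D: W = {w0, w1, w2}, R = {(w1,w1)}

B

This is the axiom for seriality; its first-order frame correspondent is forall x exists y Rxy.
A: fails — world v has no successor.
B: satisfies the condition.
C: fails — world s has no successor.
D: fails — world w0 has no successor.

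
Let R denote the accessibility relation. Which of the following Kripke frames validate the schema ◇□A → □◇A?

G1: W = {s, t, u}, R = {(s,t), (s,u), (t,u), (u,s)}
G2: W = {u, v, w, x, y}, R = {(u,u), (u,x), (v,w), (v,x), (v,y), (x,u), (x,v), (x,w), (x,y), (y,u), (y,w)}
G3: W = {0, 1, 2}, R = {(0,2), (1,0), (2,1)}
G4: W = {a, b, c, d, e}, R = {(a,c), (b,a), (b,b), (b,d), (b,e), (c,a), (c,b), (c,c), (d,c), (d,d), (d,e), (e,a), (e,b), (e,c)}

Frame correspondent (Sahlqvist): ∀x ∀y ∀z (Rxy ∧ Rxz → ∃w (Ryw ∧ Rzw)) — i.e. convergence.
G1: fails — Rsu and Rst but u and t have no common successor.
G2: fails — Rvw and Rvw but w and w have no common successor.
G3: ✓.
G4: fails — Rbb and Rba but b and a have no common successor.

G3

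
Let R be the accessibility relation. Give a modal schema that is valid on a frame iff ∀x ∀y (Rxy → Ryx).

q → □◇q

This is symmetry; the standard corresponding axiom is B: q → □◇q.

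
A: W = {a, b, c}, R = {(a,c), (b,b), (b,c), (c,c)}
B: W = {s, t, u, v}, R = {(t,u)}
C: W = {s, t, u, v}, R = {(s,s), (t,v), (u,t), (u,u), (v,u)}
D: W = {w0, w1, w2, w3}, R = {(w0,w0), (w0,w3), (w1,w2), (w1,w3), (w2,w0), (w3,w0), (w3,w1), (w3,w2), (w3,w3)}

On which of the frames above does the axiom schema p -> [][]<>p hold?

Frame correspondent (Sahlqvist): forall x forall z (x R^2 z -> exists w (x = w & zRw)) — i.e. a generalized confluence (Geach) condition.
A: fails — aR²c but no w with a=w and cRw.
B: satisfies the condition.
C: fails — uR²t but no w with u=w and tRw.
D: fails — w0R²w1 but no w with w0=w and w1Rw.

B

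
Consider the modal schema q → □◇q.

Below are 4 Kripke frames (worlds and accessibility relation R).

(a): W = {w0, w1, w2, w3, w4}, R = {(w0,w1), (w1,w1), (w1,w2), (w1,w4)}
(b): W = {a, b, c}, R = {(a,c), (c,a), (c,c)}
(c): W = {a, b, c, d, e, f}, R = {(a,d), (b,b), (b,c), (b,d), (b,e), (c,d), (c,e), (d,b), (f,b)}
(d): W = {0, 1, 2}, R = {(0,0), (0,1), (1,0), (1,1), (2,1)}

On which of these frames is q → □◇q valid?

(b)

Frame correspondent (Sahlqvist): ∀x ∀y (Rxy → Ryx) — i.e. symmetry.
(a): fails — Rw1w2 but not Rw2w1.
(b): satisfies the condition.
(c): fails — Rbc but not Rcb.
(d): fails — R21 but not R12.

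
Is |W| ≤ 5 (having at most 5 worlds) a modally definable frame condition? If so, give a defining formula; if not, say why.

No — not modally definable

If a class were modally definable it would be closed under disjoint unions (Goldblatt–Thomason).
Any modal formula valid on each of 6 disjoint one-world frames is valid on their disjoint union (validity is preserved under disjoint unions). Each one-world frame has |W|=1≤5, but the union has |W|=6.
So no modal formula (or set of formulas) defines exactly the |W|≤5 frames.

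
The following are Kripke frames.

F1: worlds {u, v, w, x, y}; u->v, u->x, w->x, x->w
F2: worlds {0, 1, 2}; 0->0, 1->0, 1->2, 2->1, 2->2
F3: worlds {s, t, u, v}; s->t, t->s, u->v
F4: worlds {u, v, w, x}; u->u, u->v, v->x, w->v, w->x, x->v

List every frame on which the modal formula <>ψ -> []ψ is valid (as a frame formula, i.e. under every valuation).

F3

The schema corresponds to partial functionality: forall x forall y forall z (Rxy & Rxz -> y = z).
F1: fails — u sees both v and x.
F2: fails — 1 sees both 0 and 2.
F3: holds.
F4: fails — u sees both u and v.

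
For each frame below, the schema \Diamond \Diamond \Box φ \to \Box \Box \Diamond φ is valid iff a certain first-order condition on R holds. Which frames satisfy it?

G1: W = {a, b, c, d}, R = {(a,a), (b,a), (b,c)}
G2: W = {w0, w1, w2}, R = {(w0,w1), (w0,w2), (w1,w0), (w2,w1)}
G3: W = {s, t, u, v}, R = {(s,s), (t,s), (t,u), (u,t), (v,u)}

The schema corresponds to a generalized confluence (Geach) condition: \forall x \forall y \forall z ((x R^2 y \wedge x R^2 z) \to \exists w (yRw \wedge zRw)).
G1: ✓.
G2: fails — w0R²w0, w0R²w1 but no w with w0Rw and w1Rw.
G3: fails — uR²s, uR²u but no w with sRw and uRw.

G1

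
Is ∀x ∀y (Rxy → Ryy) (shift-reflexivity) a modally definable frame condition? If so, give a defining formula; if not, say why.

The condition is shift-reflexivity. A defining modal formula is □(□p → p).

Yes, by □(□p → p)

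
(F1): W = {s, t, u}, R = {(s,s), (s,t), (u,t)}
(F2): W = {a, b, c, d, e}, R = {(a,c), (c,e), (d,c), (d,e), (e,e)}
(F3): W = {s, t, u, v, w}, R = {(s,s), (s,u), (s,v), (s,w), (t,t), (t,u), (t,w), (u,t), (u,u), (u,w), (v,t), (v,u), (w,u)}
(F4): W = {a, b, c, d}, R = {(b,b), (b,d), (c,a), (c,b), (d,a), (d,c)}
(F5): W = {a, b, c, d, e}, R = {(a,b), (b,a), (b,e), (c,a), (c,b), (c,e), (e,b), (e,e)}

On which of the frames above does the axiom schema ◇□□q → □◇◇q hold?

Frame correspondent (Sahlqvist): ∀x ∀y ∀z ((xRy ∧ xRz) → ∃w (yR²w ∧ zR²w)) — i.e. a generalized confluence (Geach) condition.
(F1): fails — sRs, sRt but no w with sR²w and tR²w.
(F2): condition met.
(F3): condition met.
(F4): fails — cRa, cRa but no w with aR²w and aR²w.
(F5): condition met.

(F2), (F3), (F5)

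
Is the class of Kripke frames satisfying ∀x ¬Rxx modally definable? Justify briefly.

Modal frame validity is preserved under surjective bounded morphisms.
The 3-cycle (worlds 0,1,2 with 0→1→2→0) is irreflexive, and the map sending every world to a single reflexive point • is a surjective bounded morphism (forth: every edge maps to (•,•); back: every world has a successor). So any modal formula valid on the 3-cycle is also valid on the reflexive point, which is not irreflexive.
So no modal formula (or set of formulas) defines exactly the irreflexive frames.

No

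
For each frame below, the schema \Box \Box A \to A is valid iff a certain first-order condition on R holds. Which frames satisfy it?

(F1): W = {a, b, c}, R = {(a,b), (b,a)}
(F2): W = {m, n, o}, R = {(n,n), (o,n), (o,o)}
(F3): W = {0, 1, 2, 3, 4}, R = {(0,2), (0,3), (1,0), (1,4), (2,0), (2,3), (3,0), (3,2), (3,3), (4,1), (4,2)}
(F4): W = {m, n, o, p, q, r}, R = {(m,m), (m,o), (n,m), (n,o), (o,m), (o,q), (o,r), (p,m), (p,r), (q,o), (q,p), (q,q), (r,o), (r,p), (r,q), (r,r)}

(F3)

Frame correspondent (Sahlqvist): \forall x \exists w (x R^2 w \wedge x = w) — i.e. a generalized confluence (Geach) condition.
(F1): fails — at c but no w with cR²w and c=w.
(F2): fails — at m but no w with mR²w and m=w.
(F3): condition met.
(F4): fails — at n but no w with nR²w and n=w.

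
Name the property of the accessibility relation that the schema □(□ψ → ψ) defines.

Shift-reflexivity

This schema is the T□ axiom.
It corresponds to shift-reflexivity: ∀x ∀y (Rxy → Ryy).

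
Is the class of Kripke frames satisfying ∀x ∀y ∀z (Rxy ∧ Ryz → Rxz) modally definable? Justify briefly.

Yes: it is transitivity, defined by the 4 schema □q → □□q.

Yes — defined by □q → □□q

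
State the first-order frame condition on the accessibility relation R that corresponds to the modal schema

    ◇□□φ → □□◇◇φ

∀x ∀y ∀z ((xRy ∧ xR²z) → ∃w (yR²w ∧ zR²w))

This is a Sahlqvist (Geach-type) schema ◇^1□^2φ → □^2◇^2φ.
Minimal-valuation argument: fix x; take any y with xR^1y and any z with xR^2z. Set V(φ) to the set of worlds R-reachable from y in exactly 2 steps. Then □^2φ holds at y, so the antecedent holds at x; validity forces ◇^2φ at z, giving a w with zR^2w and yR^2w.
First-order correspondent: ∀x ∀y ∀z ((xRy ∧ xR²z) → ∃w (yR²w ∧ zR²w)).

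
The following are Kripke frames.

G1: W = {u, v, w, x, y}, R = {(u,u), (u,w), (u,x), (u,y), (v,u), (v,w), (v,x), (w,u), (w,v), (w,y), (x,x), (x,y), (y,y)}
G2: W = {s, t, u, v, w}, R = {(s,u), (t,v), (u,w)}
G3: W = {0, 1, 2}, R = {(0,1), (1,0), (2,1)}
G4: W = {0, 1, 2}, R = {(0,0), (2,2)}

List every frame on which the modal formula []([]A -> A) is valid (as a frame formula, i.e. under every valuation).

Frame correspondent (Sahlqvist): forall x forall y (Rxy -> Ryy) — i.e. shift-reflexivity.
G1: fails — Ruw but not Rww.
G2: fails — Rsu but not Ruu.
G3: fails — R01 but not R11.
G4: holds.

G4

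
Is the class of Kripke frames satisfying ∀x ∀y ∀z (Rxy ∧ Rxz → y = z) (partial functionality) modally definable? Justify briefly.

Definable; ◇p → □p defines it

The condition is partial functionality. A defining modal formula is ◇p → □p.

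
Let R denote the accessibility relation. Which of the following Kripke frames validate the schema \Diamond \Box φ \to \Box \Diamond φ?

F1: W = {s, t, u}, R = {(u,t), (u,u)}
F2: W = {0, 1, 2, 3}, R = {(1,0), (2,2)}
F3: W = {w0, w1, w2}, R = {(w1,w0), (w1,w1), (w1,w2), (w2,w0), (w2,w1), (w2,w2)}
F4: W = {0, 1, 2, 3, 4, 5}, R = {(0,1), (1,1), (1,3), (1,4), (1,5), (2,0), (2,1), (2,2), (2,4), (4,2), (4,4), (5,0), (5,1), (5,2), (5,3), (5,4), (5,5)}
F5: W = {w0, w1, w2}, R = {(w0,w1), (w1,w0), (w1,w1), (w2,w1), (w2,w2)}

F5

This is the axiom for convergence; its first-order frame correspondent is \forall x \forall y \forall z (Rxy \wedge Rxz \to \exists w (Ryw \wedge Rzw)).
F1: fails — Rut and Rut but t and t have no common successor.
F2: fails — R10 and R10 but 0 and 0 have no common successor.
F3: fails — Rw1w2 and Rw1w0 but w2 and w0 have no common successor.
F4: fails — R11 and R13 but 1 and 3 have no common successor.
F5: satisfies the condition.
Valid on: F5.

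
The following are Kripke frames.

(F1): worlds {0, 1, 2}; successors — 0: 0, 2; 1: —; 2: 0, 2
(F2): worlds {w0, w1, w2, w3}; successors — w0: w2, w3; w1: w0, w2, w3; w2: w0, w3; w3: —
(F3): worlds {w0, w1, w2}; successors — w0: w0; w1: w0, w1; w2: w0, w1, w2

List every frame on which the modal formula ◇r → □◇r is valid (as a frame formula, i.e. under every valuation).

(F1)

The schema corresponds to the Euclidean property: ∀x ∀y ∀z (Rxy ∧ Rxz → Ryz).
(F1): condition met.
(F2): fails — Rw0w2 and Rw0w2 but not Rw2w2.
(F3): fails — Rw1w0 and Rw1w1 but not Rw0w1.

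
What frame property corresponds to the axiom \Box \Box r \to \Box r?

Suppose □□r→□r is valid. Take Rxy and set V(r)={w : xR²w}. Then □□r at x, so □r at x, so r at y, i.e. ∃z(Rxz∧Rzy).

density: \forall x \forall y (Rxy \to \exists z (Rxz \wedge Rzy))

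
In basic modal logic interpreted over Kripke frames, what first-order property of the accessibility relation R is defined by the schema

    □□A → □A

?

Suppose □□A→□A is valid. Take Rxy and set V(A)={w : xR²w}. Then □□A at x, so □A at x, so A at y, i.e. ∃z(Rxz∧Rzy).

density: ∀x ∀y (Rxy → ∃z (Rxz ∧ Rzy))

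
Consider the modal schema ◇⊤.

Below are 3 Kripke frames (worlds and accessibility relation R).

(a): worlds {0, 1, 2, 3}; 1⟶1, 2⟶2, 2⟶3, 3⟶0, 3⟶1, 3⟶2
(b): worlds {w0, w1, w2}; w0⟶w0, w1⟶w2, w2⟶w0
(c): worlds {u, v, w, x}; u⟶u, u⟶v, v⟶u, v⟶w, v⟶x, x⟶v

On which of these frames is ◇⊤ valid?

(b)

The schema corresponds to seriality: ∀x ∃y Rxy.
(a): fails — world 0 has no successor.
(b): satisfies the condition.
(c): fails — world w has no successor.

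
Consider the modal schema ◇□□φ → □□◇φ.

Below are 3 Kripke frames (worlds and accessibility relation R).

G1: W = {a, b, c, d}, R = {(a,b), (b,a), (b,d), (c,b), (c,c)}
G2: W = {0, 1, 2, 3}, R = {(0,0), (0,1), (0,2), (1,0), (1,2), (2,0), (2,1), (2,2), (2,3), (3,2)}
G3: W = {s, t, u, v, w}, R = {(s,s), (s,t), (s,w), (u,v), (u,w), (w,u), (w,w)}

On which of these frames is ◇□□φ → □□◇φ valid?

Frame correspondent (Sahlqvist): ∀x ∀y ∀z ((xRy ∧ xR²z) → ∃w (yR²w ∧ zRw)) — i.e. a generalized confluence (Geach) condition.
G1: fails — aRb, aR²d but no w with bR²w and dRw.
G2: holds.
G3: fails — sRs, sR²t but no w* with sR²w* and tRw*.

G2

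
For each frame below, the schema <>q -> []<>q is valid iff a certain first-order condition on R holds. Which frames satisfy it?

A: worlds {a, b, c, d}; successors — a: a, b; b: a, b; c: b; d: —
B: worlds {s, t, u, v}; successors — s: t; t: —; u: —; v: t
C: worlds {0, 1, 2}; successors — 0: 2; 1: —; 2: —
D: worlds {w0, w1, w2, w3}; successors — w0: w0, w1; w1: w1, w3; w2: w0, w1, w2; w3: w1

A

The schema corresponds to the Euclidean property: forall x forall y forall z (Rxy & Rxz -> Ryz).
A: ✓.
B: fails — Rst and Rst but not Rtt.
C: fails — R02 and R02 but not R22.
D: fails — Rw0w1 and Rw0w0 but not Rw1w0.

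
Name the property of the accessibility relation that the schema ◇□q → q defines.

Symmetry

This is frame-equivalent to q → □◇q (substitute ¬q for q and contrapose).
Suppose q→□◇q is valid. Take Rxy and set V(q)={x}. Then q at x, so □◇q at x, so ◇q at y, so some z with Ryz has q; z=x, i.e. Ryx.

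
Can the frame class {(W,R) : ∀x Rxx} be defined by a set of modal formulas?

Yes: it is reflexivity, defined by the T schema □r → r.
Suppose □r→r is valid. At any x set V(r)={w : Rxw}. Then □r holds at x, so r holds at x, i.e. Rxx.

Yes — defined by □r → r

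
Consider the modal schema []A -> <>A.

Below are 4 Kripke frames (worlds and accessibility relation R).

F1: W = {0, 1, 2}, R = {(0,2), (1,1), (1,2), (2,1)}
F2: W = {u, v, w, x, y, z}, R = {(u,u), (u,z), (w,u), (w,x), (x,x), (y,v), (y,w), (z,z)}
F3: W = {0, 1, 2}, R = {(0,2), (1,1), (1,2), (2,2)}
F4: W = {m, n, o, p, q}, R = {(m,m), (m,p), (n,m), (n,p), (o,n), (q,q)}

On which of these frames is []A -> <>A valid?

F1, F3

Frame correspondent (Sahlqvist): forall x exists y Rxy — i.e. seriality.
F1: satisfies the condition.
F2: fails — world v has no successor.
F3: satisfies the condition.
F4: fails — world p has no successor.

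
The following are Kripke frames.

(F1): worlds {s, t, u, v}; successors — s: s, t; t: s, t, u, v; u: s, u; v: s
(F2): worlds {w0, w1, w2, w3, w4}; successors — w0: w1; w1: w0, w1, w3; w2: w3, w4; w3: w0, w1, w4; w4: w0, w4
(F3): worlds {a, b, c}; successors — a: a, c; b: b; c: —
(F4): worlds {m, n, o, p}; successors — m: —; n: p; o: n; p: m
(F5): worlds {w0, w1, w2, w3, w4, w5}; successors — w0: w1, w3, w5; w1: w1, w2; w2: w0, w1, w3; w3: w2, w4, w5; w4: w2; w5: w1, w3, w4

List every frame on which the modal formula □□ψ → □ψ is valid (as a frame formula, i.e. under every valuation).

This is the axiom for density; its first-order frame correspondent is ∀x ∀y (Rxy → ∃z (Rxz ∧ Rzy)).
(F1): holds.
(F2): fails — Rw2w3 but no z with Rw2z and Rzw3.
(F3): holds.
(F4): fails — Ron but no z with Roz and Rzn.
(F5): fails — Rw3w5 but no z with Rw3z and Rzw5.
Valid on: (F1), (F3).

(F1), (F3)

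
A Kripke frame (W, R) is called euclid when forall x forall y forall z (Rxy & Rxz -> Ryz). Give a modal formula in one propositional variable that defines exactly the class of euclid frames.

◇r → □◇r

The condition is the Euclidean property. The 5 schema ◇r → □◇r defines it.
Suppose ◇r→□◇r is valid. Take Rxy, Rxz and set V(r)={y}. Then ◇r at x, so □◇r at x, so ◇r at z, so some w with Rzw has r; w=y, i.e. Rzy. By symmetry of the argument, Ryz.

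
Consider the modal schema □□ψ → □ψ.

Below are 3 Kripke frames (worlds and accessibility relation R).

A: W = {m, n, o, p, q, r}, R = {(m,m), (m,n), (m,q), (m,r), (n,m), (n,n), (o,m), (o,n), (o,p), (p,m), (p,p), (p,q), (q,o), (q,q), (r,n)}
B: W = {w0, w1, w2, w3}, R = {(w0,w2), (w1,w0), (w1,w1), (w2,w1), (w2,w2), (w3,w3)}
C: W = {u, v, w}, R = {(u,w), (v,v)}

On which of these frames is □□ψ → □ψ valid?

This is the axiom for density; its first-order frame correspondent is ∀x ∀y (Rxy → ∃z (Rxz ∧ Rzy)).
A: ✓.
B: ✓.
C: fails — Ruw but no z with Ruz and Rzw.

A, B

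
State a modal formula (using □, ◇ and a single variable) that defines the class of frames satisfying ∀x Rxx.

□r → r

A defining formula is □r → r (the T axiom).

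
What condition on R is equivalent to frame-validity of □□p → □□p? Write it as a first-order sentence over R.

This is a Sahlqvist (Geach-type) schema ◇^0□^2p → □^2◇^0p.
First-order correspondent: ∀x ∀z (xR²z → ∃w (xR²w ∧ z = w)).

∀x ∀z (xR²z → ∃w (xR²w ∧ z = w))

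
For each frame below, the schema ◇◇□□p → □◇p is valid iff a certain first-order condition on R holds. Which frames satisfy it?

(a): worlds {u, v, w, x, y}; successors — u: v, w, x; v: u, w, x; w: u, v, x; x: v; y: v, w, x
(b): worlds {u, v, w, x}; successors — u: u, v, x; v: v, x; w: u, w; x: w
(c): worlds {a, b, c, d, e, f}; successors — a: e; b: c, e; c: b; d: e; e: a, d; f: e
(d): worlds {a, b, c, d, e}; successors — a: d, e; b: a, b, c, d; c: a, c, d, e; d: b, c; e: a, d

Frame correspondent (Sahlqvist): ∀x ∀y ∀z ((xR²y ∧ xRz) → ∃w (yR²w ∧ zRw)) — i.e. a generalized confluence (Geach) condition.
(a): fails — uR²x, uRx but no t with xR²t and xRt.
(b): fails — uR²x, uRv but no t with xR²t and vRt.
(c): fails — bR²a, bRc but no w with aR²w and cRw.
(d): ✓.
Valid on: (d).

(d)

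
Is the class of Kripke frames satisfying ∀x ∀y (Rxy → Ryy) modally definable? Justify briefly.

The condition is shift-reflexivity. A defining modal formula is □(□p → p).
Suppose □(□p→p) is valid. Take Rxy and set V(p)={w : Ryw}. Then at y, □p holds; since □(□p→p) at x, □p→p at y, so p at y, i.e. Ryy.

Definable; □(□p → p) defines it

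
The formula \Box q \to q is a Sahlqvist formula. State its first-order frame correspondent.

reflexivity: \forall x Rxx

This is the T axiom.
It corresponds to reflexivity: \forall x Rxx.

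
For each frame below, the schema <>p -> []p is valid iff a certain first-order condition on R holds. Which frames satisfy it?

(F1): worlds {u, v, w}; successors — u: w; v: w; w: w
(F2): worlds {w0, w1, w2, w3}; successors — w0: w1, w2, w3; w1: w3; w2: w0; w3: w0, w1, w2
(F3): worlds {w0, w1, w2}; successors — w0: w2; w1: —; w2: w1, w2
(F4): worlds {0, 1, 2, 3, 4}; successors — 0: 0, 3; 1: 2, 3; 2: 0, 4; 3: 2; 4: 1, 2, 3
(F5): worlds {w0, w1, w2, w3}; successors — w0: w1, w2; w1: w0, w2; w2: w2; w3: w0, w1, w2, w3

The schema corresponds to partial functionality: forall x forall y forall z (Rxy & Rxz -> y = z).
(F1): ✓.
(F2): fails — w0 sees both w1 and w2.
(F3): fails — w2 sees both w1 and w2.
(F4): fails — 0 sees both 0 and 3.
(F5): fails — w0 sees both w1 and w2.
Valid on: (F1).

(F1)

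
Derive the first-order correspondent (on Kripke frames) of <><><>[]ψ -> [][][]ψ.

This is a Sahlqvist (Geach-type) schema ◇^3□^1ψ → □^3◇^0ψ.
Minimal-valuation argument: fix x; take any y with xR^3y and any z with xR^3z. Set V(ψ) to the set of worlds R-reachable from y in exactly 1 step. Then □^1ψ holds at y, so the antecedent holds at x; validity forces ◇^0ψ at z, giving a w with zR^0w and yR^1w.
First-order correspondent: forall x forall y forall z ((x R^3 y & x R^3 z) -> exists w (yRw & z = w)).

forall x forall y forall z ((x R^3 y & x R^3 z) -> exists w (yRw & z = w))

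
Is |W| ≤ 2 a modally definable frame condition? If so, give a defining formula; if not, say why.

Any modally definable frame class is closed under disjoint unions.
Any modal formula valid on each of 3 disjoint one-world frames is valid on their disjoint union (validity is preserved under disjoint unions). Each one-world frame has |W|=1≤2, but the union has |W|=3.
Hence having at most 2 worlds is not modally definable.

No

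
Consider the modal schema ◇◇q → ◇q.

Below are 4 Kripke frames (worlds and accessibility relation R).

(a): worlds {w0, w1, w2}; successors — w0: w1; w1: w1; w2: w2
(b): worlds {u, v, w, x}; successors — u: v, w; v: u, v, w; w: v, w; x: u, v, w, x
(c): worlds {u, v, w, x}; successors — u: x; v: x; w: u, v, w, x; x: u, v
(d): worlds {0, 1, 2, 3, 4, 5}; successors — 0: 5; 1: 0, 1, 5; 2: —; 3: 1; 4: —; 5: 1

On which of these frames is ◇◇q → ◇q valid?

Frame correspondent (Sahlqvist): ∀x ∀y ∀z (Rxy ∧ Ryz → Rxz) — i.e. transitivity.
(a): ✓.
(b): fails — Ruv and Rvu but not Ruu.
(c): fails — Rvx and Rxu but not Rvu.
(d): fails — R31 and R10 but not R30.
Valid on: (a).

(a)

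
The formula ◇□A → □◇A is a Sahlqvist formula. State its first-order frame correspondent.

Suppose ◇□A→□◇A is valid. Take Rxy, Rxz and set V(A)={w : Ryw}. Then □A at y so ◇□A at x, so □◇A at x, so ◇A at z, giving w with Rzw and Ryw.

Convergence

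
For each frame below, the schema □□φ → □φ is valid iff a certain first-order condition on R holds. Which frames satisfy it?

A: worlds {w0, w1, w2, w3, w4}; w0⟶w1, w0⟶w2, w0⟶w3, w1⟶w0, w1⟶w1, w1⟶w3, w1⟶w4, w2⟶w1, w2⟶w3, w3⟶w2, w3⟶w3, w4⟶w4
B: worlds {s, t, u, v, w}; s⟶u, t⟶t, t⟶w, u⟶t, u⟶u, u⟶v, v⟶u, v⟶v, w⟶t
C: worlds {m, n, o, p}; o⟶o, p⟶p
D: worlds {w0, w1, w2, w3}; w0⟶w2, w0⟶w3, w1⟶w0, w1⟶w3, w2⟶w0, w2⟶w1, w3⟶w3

A, B, C

This is the axiom for density; its first-order frame correspondent is ∀x ∀y (Rxy → ∃z (Rxz ∧ Rzy)).
A: satisfies the condition.
B: satisfies the condition.
C: satisfies the condition.
D: fails — Rw1w0 but no z with Rw1z and Rzw0.
Valid on: A, B, C.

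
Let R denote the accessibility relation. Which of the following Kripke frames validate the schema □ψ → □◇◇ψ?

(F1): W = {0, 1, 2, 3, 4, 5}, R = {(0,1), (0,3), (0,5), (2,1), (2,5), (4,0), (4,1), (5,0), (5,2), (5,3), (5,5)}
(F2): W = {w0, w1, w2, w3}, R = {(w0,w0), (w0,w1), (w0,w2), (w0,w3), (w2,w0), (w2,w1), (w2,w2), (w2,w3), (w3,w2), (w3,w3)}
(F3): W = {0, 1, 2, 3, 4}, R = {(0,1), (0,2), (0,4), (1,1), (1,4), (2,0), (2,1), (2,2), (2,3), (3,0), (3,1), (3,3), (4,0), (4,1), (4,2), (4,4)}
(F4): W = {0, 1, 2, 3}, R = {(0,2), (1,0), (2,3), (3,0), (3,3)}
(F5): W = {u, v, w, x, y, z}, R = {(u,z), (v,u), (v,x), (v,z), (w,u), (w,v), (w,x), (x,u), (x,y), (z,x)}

The schema corresponds to a generalized confluence (Geach) condition: ∀x ∀z (xRz → ∃w (xRw ∧ zR²w)).
(F1): fails — 0R1 but no w with 0Rw and 1R²w.
(F2): fails — w0Rw1 but no w with w0Rw and w1R²w.
(F3): holds.
(F4): fails — 0R2 but no w with 0Rw and 2R²w.
(F5): fails — uRz but no t with uRt and zR²t.

(F3)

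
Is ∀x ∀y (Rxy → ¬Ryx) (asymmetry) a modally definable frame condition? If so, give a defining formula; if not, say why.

Not modally definable

Any modally definable frame class is closed under surjective bounded morphisms.
The 5-cycle (worlds 0,1,2,3,4 with 0→1→2→3→4→0) is asymmetric. Mapping every world to a single reflexive point • is a surjective bounded morphism, and the reflexive point is not asymmetric (R•• but asymmetry requires ¬R••).
So no modal formula (or set of formulas) defines exactly the asymmetric frames.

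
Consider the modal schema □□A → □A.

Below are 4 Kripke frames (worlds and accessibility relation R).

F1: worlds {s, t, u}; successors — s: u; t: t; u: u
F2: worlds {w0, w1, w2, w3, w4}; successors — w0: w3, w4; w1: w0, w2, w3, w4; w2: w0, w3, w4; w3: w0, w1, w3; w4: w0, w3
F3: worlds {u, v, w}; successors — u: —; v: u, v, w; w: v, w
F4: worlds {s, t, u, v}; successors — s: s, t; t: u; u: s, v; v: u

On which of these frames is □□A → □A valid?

F1, F3

The schema corresponds to density: ∀x ∀y (Rxy → ∃z (Rxz ∧ Rzy)).
F1: holds.
F2: fails — Rw1w2 but no z with Rw1z and Rzw2.
F3: holds.
F4: fails — Ruv but no z with Ruz and Rzv.
Valid on: F1, F3.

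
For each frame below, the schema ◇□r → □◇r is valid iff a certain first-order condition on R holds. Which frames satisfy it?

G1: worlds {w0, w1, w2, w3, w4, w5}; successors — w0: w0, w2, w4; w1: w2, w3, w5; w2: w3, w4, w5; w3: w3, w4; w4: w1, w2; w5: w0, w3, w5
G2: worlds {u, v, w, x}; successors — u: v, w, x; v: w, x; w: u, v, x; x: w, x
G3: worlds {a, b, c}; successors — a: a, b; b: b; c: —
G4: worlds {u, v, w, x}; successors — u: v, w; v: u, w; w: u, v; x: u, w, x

Frame correspondent (Sahlqvist): ∀x ∀y ∀z (Rxy ∧ Rxz → ∃w (Ryw ∧ Rzw)) — i.e. convergence.
G1: fails — Rw0w4 and Rw0w2 but w4 and w2 have no common successor.
G2: condition met.
G3: condition met.
G4: condition met.

G2, G3, G4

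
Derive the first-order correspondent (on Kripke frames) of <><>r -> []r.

forall x forall y forall z ((x R^2 y & xRz) -> exists w (y = w & z = w))

This is a Sahlqvist (Geach-type) schema ◇^2□^0r → □^1◇^0r.
Minimal-valuation argument: fix x; take any y with xR^2y and any z with xR^1z. Set V(r) to the set of worlds R-reachable from y in exactly 0 steps. Then □^0r holds at y, so the antecedent holds at x; validity forces ◇^0r at z, giving a w with zR^0w and yR^0w.
First-order correspondent: forall x forall y forall z ((x R^2 y & xRz) -> exists w (y = w & z = w)).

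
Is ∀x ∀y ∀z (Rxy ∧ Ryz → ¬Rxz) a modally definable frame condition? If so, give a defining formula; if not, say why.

Modal frame validity is preserved under surjective bounded morphisms.
The 3-cycle (worlds s,t,u with s→t→u→s) is intransitive. Mapping every world to a single reflexive point • is a surjective bounded morphism; the reflexive point is not intransitive (R••∧R•• but R••).
So no modal formula (or set of formulas) defines exactly the intransitive frames.

No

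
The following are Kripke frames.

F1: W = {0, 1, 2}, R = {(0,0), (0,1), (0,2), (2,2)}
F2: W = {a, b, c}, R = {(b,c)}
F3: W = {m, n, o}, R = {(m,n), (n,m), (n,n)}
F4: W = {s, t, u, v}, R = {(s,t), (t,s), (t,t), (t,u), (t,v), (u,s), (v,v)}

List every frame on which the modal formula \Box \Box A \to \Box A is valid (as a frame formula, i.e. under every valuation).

F1, F3

This is the axiom for density; its first-order frame correspondent is \forall x \forall y (Rxy \to \exists z (Rxz \wedge Rzy)).
F1: ✓.
F2: fails — Rbc but no z with Rbz and Rzc.
F3: ✓.
F4: fails — Rus but no z with Ruz and Rzs.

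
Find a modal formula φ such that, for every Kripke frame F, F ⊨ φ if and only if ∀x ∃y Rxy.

□s → ◇s

A defining formula is □s → ◇s (the D axiom).
Suppose □s→◇s is valid. At any x set V(s)=W. Then □s at x, so ◇s at x, so x has a successor.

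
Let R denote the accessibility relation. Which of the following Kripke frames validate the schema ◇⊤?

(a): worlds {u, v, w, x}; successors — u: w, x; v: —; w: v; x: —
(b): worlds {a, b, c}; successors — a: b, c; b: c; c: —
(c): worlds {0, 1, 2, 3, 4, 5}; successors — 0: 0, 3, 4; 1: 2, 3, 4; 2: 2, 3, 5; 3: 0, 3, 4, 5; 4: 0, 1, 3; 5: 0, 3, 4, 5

The schema corresponds to seriality: ∀x ∃y Rxy.
(a): fails — world v has no successor.
(b): fails — world c has no successor.
(c): ✓.
Valid on: (c).

(c)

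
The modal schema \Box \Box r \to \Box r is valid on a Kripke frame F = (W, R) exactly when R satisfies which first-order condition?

Density

This is the C4 axiom.
It corresponds to density: \forall x \forall y (Rxy \to \exists z (Rxz \wedge Rzy)).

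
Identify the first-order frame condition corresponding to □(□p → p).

Shift-reflexivity

Suppose □(□p→p) is valid. Take Rxy and set V(p)={w : Ryw}. Then at y, □p holds; since □(□p→p) at x, □p→p at y, so p at y, i.e. Ryy.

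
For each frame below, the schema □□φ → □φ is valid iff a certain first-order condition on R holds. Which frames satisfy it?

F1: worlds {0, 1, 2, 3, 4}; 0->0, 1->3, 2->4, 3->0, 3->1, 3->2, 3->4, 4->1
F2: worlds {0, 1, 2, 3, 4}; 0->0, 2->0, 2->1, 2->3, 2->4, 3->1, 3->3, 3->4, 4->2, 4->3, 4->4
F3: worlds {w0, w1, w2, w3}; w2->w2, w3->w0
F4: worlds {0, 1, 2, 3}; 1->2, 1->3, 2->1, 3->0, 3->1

F2

This is the axiom for density; its first-order frame correspondent is ∀x ∀y (Rxy → ∃z (Rxz ∧ Rzy)).
F1: fails — R32 but no z with R3z and Rz2.
F2: satisfies the condition.
F3: fails — Rw3w0 but no z with Rw3z and Rzw0.
F4: fails — R31 but no z with R3z and Rz1.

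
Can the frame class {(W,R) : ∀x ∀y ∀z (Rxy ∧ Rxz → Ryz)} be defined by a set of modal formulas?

The condition is the Euclidean property. A defining modal formula is ◇q → □◇q.

Definable; ◇q → □◇q defines it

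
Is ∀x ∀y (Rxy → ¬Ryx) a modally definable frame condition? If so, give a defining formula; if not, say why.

No

If a class were modally definable it would be closed under surjective bounded morphisms (Goldblatt–Thomason).
The 5-cycle (worlds a,b,c,d,e with a→b→c→d→e→a) is asymmetric. Mapping every world to a single reflexive point • is a surjective bounded morphism, and the reflexive point is not asymmetric (R•• but asymmetry requires ¬R••).
So the class is not modally definable.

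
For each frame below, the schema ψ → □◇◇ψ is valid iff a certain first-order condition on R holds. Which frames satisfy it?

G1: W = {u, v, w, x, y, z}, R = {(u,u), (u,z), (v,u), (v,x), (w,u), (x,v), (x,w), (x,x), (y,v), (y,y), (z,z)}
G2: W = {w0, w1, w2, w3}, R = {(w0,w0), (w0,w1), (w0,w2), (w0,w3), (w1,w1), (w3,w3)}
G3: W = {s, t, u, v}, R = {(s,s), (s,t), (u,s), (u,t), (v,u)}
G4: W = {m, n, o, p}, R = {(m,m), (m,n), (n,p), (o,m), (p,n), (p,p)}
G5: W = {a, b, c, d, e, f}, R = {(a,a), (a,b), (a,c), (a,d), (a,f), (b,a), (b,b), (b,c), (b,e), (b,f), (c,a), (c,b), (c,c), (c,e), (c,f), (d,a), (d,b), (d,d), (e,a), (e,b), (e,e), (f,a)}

G5

The schema corresponds to a generalized confluence (Geach) condition: ∀x ∀z (xRz → ∃w (x = w ∧ zR²w)).
G1: fails — uRz but no t with u=t and zR²t.
G2: fails — w0Rw1 but no w with w0=w and w1R²w.
G3: fails — sRt but no w with s=w and tR²w.
G4: fails — mRn but no w with m=w and nR²w.
G5: holds.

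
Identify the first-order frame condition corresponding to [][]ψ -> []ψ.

Suppose □□ψ→□ψ is valid. Take Rxy and set V(ψ)={w : xR²w}. Then □□ψ at x, so □ψ at x, so ψ at y, i.e. ∃z(Rxz∧Rzy).

density: forall x forall y (Rxy -> exists z (Rxz & Rzy))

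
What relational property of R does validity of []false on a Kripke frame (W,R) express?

□⊥ is valid iff no world has any successor (otherwise □⊥ fails at any world with one).
The converse is a direct semantic check.
Frame condition: forall x forall y ~Rxy.

emptiness of R: forall x forall y ~Rxy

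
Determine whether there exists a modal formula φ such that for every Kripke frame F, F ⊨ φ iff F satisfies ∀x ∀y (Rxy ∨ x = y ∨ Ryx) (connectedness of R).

No

If a class were modally definable it would be closed under disjoint unions (Goldblatt–Thomason).
Take 3 disjoint single-world reflexive frames: each is trivially connected, but their disjoint union has 3 worlds with no edge between distinct components, so it is not connected.
So no modal formula (or set of formulas) defines exactly the connected frames.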